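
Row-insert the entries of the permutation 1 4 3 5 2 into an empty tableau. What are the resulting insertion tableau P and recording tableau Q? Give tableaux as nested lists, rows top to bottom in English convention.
Insert each entry of the permutation into P by Schensted row insertion, recording in Q the position of each new cell.

After inserting 1: P = [[1]].
After inserting 4: P = [[1, 4]].
After inserting 3: P = [[1, 3], [4]].
After inserting 5: P = [[1, 3, 5], [4]].
After inserting 2: P = [[1, 2, 5], [3], [4]].

So P = [[1, 2, 5], [3], [4]], Q = [[1, 2, 4], [3], [5]].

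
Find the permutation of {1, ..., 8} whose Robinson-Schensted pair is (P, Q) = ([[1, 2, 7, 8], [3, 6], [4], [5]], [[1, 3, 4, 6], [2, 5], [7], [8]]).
Reverse the RSK construction: for i from n down to 1, find the cell of Q containing i, remove the entry at that cell from P, and reverse-bump it up through P; the value ejected from row 1 is w(i).

Step i=8: Q has 8 at row 4, column 1; remove 5 from row 4 of P and reverse-bump: 5 enters row 3 and ejects 4; 4 enters row 2 and ejects 3; 3 enters row 1 and ejects 2. So w(8) = 2. P is now [[1, 3, 7, 8], [4, 6], [5]].
Step i=7: Q has 7 at row 3, column 1; remove 5 from row 3 of P and reverse-bump: 5 enters row 2 and ejects 4; 4 enters row 1 and ejects 3. So w(7) = 3. P is now [[1, 4, 7, 8], [5, 6]].
Step i=6: Q has 6 at row 1, column 4; remove that cell from P, ejecting 8. So w(6) = 8. P is now [[1, 4, 7], [5, 6]].
Step i=5: Q has 5 at row 2, column 2; remove 6 from row 2 of P and reverse-bump: 6 enters row 1 and ejects 4. So w(5) = 4. P is now [[1, 6, 7], [5]].
Step i=4: Q has 4 at row 1, column 3; remove that cell from P, ejecting 7. So w(4) = 7. P is now [[1, 6], [5]].
Step i=3: Q has 3 at row 1, column 2; remove that cell from P, ejecting 6. So w(3) = 6. P is now [[1], [5]].
Step i=2: Q has 2 at row 2, column 1; remove 5 from row 2 of P and reverse-bump: 5 enters row 1 and ejects 1. So w(2) = 1. P is now [[5]].
Step i=1: Q has 1 at row 1, column 1; remove that cell from P, ejecting 5. So w(1) = 5. P is now [].

So w = 5 1 6 7 4 8 3 2.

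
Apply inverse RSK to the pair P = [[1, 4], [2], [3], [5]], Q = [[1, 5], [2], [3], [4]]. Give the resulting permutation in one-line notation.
Reverse the RSK construction: for i from n down to 1, find the cell of Q containing i, remove the entry at that cell from P, and reverse-bump it up through P; the value ejected from row 1 is w(i).

Step i=5: Q has 5 at row 1, column 2; remove that cell from P, ejecting 4. So w(5) = 4. P is now [[1], [2], [3], [5]].
Step i=4: Q has 4 at row 4, column 1; remove 5 from row 4 of P and reverse-bump: 5 enters row 3 and ejects 3; 3 enters row 2 and ejects 2; 2 enters row 1 and ejects 1. So w(4) = 1. P is now [[2], [3], [5]].
Step i=3: Q has 3 at row 3, column 1; remove 5 from row 3 of P and reverse-bump: 5 enters row 2 and ejects 3; 3 enters row 1 and ejects 2. So w(3) = 2. P is now [[3], [5]].
Step i=2: Q has 2 at row 2, column 1; remove 5 from row 2 of P and reverse-bump: 5 enters row 1 and ejects 3. So w(2) = 3. P is now [[5]].
Step i=1: Q has 1 at row 1, column 1; remove that cell from P, ejecting 5. So w(1) = 5. P is now [].

So w = 5 3 2 1 4.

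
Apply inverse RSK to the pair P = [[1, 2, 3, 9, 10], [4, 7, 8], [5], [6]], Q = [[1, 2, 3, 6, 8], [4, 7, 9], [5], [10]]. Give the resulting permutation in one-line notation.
6 7 8 5 1 9 2 10 4 3

Reverse RSK: for i = n, n-1, ..., 1, locate i in Q, remove the corresponding corner cell from P, and reverse-bump its entry up through P; the value ejected from row 1 is w(i).

So w = 6 7 8 5 1 9 2 10 4 3.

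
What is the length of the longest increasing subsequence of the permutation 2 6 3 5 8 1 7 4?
4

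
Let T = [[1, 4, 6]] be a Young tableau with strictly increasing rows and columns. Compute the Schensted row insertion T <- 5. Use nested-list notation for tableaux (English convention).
[[1, 4, 5], [6]]

In row 1, 5 replaces 6 (the leftmost entry greater than 5); 6 is bumped to row 2. 6 starts a new row 2. The new tableau is [[1, 4, 5], [6]].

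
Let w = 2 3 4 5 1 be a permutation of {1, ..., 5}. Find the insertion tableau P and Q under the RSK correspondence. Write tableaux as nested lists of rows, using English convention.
P = [[1, 3, 4, 5], [2]], Q = [[1, 2, 3, 4], [5]]

Insert each entry of the permutation into P by Schensted row insertion, recording in Q the position of each new cell.

After inserting 2: P = [[2]].
After inserting 3: P = [[2, 3]].
After inserting 4: P = [[2, 3, 4]].
After inserting 5: P = [[2, 3, 4, 5]].
After inserting 1: P = [[1, 3, 4, 5], [2]].

So P = [[1, 3, 4, 5], [2]], Q = [[1, 2, 3, 4], [5]].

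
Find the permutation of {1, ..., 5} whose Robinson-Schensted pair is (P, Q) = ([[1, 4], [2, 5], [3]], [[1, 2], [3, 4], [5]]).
3 5 2 4 1

Reverse the RSK construction: for i from n down to 1, find the cell of Q containing i, remove the entry at that cell from P, and reverse-bump it up through P; the value ejected from row 1 is w(i).

Step i=5: Q has 5 at row 3, column 1; remove 3 from row 3 of P and reverse-bump: 3 enters row 2 and ejects 2; 2 enters row 1 and ejects 1. So w(5) = 1. P is now [[2, 4], [3, 5]].
Step i=4: Q has 4 at row 2, column 2; remove 5 from row 2 of P and reverse-bump: 5 enters row 1 and ejects 4. So w(4) = 4. P is now [[2, 5], [3]].
Step i=3: Q has 3 at row 2, column 1; remove 3 from row 2 of P and reverse-bump: 3 enters row 1 and ejects 2. So w(3) = 2. P is now [[3, 5]].
Step i=2: Q has 2 at row 1, column 2; remove that cell from P, ejecting 5. So w(2) = 5. P is now [[3]].
Step i=1: Q has 1 at row 1, column 1; remove that cell from P, ejecting 3. So w(1) = 3. P is now [].

So w = 3 5 2 4 1.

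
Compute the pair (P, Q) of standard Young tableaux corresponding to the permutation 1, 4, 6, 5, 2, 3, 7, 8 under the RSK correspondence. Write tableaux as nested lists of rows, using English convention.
Insert each entry of the permutation into P by Schensted row insertion, recording in Q the position of each new cell.

Insert 1: appended to row 1. P = [[1]].
Insert 4: appended to row 1. P = [[1, 4]].
Insert 6: appended to row 1. P = [[1, 4, 6]].
Insert 5: 5 bumps 6 from row 1; 6 starts row 2. P = [[1, 4, 5], [6]].
Insert 2: 2 bumps 4 from row 1; 4 bumps 6 from row 2; 6 starts row 3. P = [[1, 2, 5], [4], [6]].
Insert 3: 3 bumps 5 from row 1; 5 appends to row 2. P = [[1, 2, 3], [4, 5], [6]].
Insert 7: appended to row 1. P = [[1, 2, 3, 7], [4, 5], [6]].
Insert 8: appended to row 1. P = [[1, 2, 3, 7, 8], [4, 5], [6]].

So P = [[1, 2, 3, 7, 8], [4, 5], [6]], Q = [[1, 2, 3, 7, 8], [4, 6], [5]].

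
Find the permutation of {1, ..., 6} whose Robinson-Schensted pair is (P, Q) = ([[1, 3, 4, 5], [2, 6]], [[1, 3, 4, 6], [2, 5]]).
Reverse the RSK construction: for i from n down to 1, find the cell of Q containing i, remove the entry at that cell from P, and reverse-bump it up through P; the value ejected from row 1 is w(i).

Step i=6: Q has 6 at row 1, column 4; remove that cell from P, ejecting 5. So w(6) = 5. P is now [[1, 3, 4], [2, 6]].
Step i=5: Q has 5 at row 2, column 2; remove 6 from row 2 of P and reverse-bump: 6 enters row 1 and ejects 4. So w(5) = 4. P is now [[1, 3, 6], [2]].
Step i=4: Q has 4 at row 1, column 3; remove that cell from P, ejecting 6. So w(4) = 6. P is now [[1, 3], [2]].
Step i=3: Q has 3 at row 1, column 2; remove that cell from P, ejecting 3. So w(3) = 3. P is now [[1], [2]].
Step i=2: Q has 2 at row 2, column 1; remove 2 from row 2 of P and reverse-bump: 2 enters row 1 and ejects 1. So w(2) = 1. P is now [[2]].
Step i=1: Q has 1 at row 1, column 1; remove that cell from P, ejecting 2. So w(1) = 2. P is now [].

So w = 2 1 3 6 4 5.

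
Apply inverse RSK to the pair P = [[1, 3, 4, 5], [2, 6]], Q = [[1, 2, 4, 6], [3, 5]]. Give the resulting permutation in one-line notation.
2 3 1 6 4 5

Reverse the RSK construction: for i from n down to 1, find the cell of Q containing i, remove the entry at that cell from P, and reverse-bump it up through P; the value ejected from row 1 is w(i).

Step i=6: Q has 6 at row 1, column 4; remove that cell from P, ejecting 5. So w(6) = 5. P is now [[1, 3, 4], [2, 6]].
Step i=5: Q has 5 at row 2, column 2; remove 6 from row 2 of P and reverse-bump: 6 enters row 1 and ejects 4. So w(5) = 4. P is now [[1, 3, 6], [2]].
Step i=4: Q has 4 at row 1, column 3; remove that cell from P, ejecting 6. So w(4) = 6. P is now [[1, 3], [2]].
Step i=3: Q has 3 at row 2, column 1; remove 2 from row 2 of P and reverse-bump: 2 enters row 1 and ejects 1. So w(3) = 1. P is now [[2, 3]].
Step i=2: Q has 2 at row 1, column 2; remove that cell from P, ejecting 3. So w(2) = 3. P is now [[2]].
Step i=1: Q has 1 at row 1, column 1; remove that cell from P, ejecting 2. So w(1) = 2. P is now [].

So w = 2 3 1 6 4 5.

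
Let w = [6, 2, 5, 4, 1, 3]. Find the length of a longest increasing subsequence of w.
2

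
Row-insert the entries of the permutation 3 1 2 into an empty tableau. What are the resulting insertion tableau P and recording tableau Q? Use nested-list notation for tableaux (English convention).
Insert each entry of the permutation into P by Schensted row insertion, recording in Q the position of each new cell.

Insert 3: appended to row 1. P = [[3]].
Insert 1: 1 bumps 3 from row 1; 3 starts row 2. P = [[1], [3]].
Insert 2: appended to row 1. P = [[1, 2], [3]].

So P = [[1, 2], [3]], Q = [[1, 3], [2]].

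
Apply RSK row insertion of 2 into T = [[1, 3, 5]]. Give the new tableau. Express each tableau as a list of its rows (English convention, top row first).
In row 1, 2 replaces 3 (the leftmost entry greater than 2); 3 is bumped to row 2. 3 starts a new row 2. The new tableau is [[1, 2, 5], [3]].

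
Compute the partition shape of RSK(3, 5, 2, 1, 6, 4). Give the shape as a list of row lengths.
[3, 2, 1]

RSK row insertion gives P = [[1, 4, 6], [2, 5], [3]], which has shape [3, 2, 1].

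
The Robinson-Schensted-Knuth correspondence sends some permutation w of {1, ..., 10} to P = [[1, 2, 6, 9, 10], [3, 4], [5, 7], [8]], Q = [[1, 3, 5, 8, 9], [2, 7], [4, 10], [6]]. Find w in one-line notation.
8 3 5 4 7 1 6 9 10 2

Reverse the RSK construction: for i from n down to 1, find the cell of Q containing i, remove the entry at that cell from P, and reverse-bump it up through P; the value ejected from row 1 is w(i).

Step i=10: Q has 10 at row 3, column 2; remove 7 from row 3 of P and reverse-bump: 7 enters row 2 and ejects 4; 4 enters row 1 and ejects 2. So w(10) = 2. P is now [[1, 4, 6, 9, 10], [3, 7], [5], [8]].
Step i=9: Q has 9 at row 1, column 5; remove that cell from P, ejecting 10. So w(9) = 10. P is now [[1, 4, 6, 9], [3, 7], [5], [8]].
Step i=8: Q has 8 at row 1, column 4; remove that cell from P, ejecting 9. So w(8) = 9. P is now [[1, 4, 6], [3, 7], [5], [8]].
Step i=7: Q has 7 at row 2, column 2; remove 7 from row 2 of P and reverse-bump: 7 enters row 1 and ejects 6. So w(7) = 6. P is now [[1, 4, 7], [3], [5], [8]].
Step i=6: Q has 6 at row 4, column 1; remove 8 from row 4 of P and reverse-bump: 8 enters row 3 and ejects 5; 5 enters row 2 and ejects 3; 3 enters row 1 and ejects 1. So w(6) = 1. P is now [[3, 4, 7], [5], [8]].
Step i=5: Q has 5 at row 1, column 3; remove that cell from P, ejecting 7. So w(5) = 7. P is now [[3, 4], [5], [8]].
Step i=4: Q has 4 at row 3, column 1; remove 8 from row 3 of P and reverse-bump: 8 enters row 2 and ejects 5; 5 enters row 1 and ejects 4. So w(4) = 4. P is now [[3, 5], [8]].
Step i=3: Q has 3 at row 1, column 2; remove that cell from P, ejecting 5. So w(3) = 5. P is now [[3], [8]].
Step i=2: Q has 2 at row 2, column 1; remove 8 from row 2 of P and reverse-bump: 8 enters row 1 and ejects 3. So w(2) = 3. P is now [[8]].
Step i=1: Q has 1 at row 1, column 1; remove that cell from P, ejecting 8. So w(1) = 8. P is now [].

So w = 8 3 5 4 7 1 6 9 10 2.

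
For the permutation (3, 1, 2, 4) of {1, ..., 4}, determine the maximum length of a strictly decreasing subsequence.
2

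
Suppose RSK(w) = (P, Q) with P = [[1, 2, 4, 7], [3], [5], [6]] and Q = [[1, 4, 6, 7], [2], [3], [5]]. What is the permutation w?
Reverse the RSK construction: for i from n down to 1, find the cell of Q containing i, remove the entry at that cell from P, and reverse-bump it up through P; the value ejected from row 1 is w(i).

Step i=7: Q has 7 at row 1, column 4; remove that cell from P, ejecting 7. So w(7) = 7. P is now [[1, 2, 4], [3], [5], [6]].
Step i=6: Q has 6 at row 1, column 3; remove that cell from P, ejecting 4. So w(6) = 4. P is now [[1, 2], [3], [5], [6]].
Step i=5: Q has 5 at row 4, column 1; remove 6 from row 4 of P and reverse-bump: 6 enters row 3 and ejects 5; 5 enters row 2 and ejects 3; 3 enters row 1 and ejects 2. So w(5) = 2. P is now [[1, 3], [5], [6]].
Step i=4: Q has 4 at row 1, column 2; remove that cell from P, ejecting 3. So w(4) = 3. P is now [[1], [5], [6]].
Step i=3: Q has 3 at row 3, column 1; remove 6 from row 3 of P and reverse-bump: 6 enters row 2 and ejects 5; 5 enters row 1 and ejects 1. So w(3) = 1. P is now [[5], [6]].
Step i=2: Q has 2 at row 2, column 1; remove 6 from row 2 of P and reverse-bump: 6 enters row 1 and ejects 5. So w(2) = 5. P is now [[6]].
Step i=1: Q has 1 at row 1, column 1; remove that cell from P, ejecting 6. So w(1) = 6. P is now [].

So w = 6 5 1 3 2 4 7.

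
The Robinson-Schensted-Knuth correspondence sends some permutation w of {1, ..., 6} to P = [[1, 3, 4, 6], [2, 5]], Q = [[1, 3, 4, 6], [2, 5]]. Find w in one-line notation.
Reverse the RSK construction: for i from n down to 1, find the cell of Q containing i, remove the entry at that cell from P, and reverse-bump it up through P; the value ejected from row 1 is w(i).

Step i=6: Q has 6 at row 1, column 4; remove that cell from P, ejecting 6. So w(6) = 6. P is now [[1, 3, 4], [2, 5]].
Step i=5: Q has 5 at row 2, column 2; remove 5 from row 2 of P and reverse-bump: 5 enters row 1 and ejects 4. So w(5) = 4. P is now [[1, 3, 5], [2]].
Step i=4: Q has 4 at row 1, column 3; remove that cell from P, ejecting 5. So w(4) = 5. P is now [[1, 3], [2]].
Step i=3: Q has 3 at row 1, column 2; remove that cell from P, ejecting 3. So w(3) = 3. P is now [[1], [2]].
Step i=2: Q has 2 at row 2, column 1; remove 2 from row 2 of P and reverse-bump: 2 enters row 1 and ejects 1. So w(2) = 1. P is now [[2]].
Step i=1: Q has 1 at row 1, column 1; remove that cell from P, ejecting 2. So w(1) = 2. P is now [].

So w = 2 1 3 5 4 6.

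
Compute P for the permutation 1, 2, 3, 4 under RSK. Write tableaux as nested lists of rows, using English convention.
Insert 1: appended to row 1. P = [[1]].
Insert 2: appended to row 1. P = [[1, 2]].
Insert 3: appended to row 1. P = [[1, 2, 3]].
Insert 4: appended to row 1. P = [[1, 2, 3, 4]].

So P = [[1, 2, 3, 4]].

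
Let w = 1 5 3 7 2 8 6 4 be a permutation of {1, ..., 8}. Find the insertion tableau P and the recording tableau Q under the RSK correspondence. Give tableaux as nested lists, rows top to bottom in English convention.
Insert each entry of the permutation into P by Schensted row insertion, recording in Q the position of each new cell.

Insert 1: appended to row 1. P = [[1]], Q = [[1]].
Insert 5: appended to row 1. P = [[1, 5]], Q = [[1, 2]].
Insert 3: 3 bumps 5 from row 1; 5 starts row 2. P = [[1, 3], [5]], Q = [[1, 2], [3]].
Insert 7: appended to row 1. P = [[1, 3, 7], [5]], Q = [[1, 2, 4], [3]].
Insert 2: 2 bumps 3 from row 1; 3 bumps 5 from row 2; 5 starts row 3. P = [[1, 2, 7], [3], [5]], Q = [[1, 2, 4], [3], [5]].
Insert 8: appended to row 1. P = [[1, 2, 7, 8], [3], [5]], Q = [[1, 2, 4, 6], [3], [5]].
Insert 6: 6 bumps 7 from row 1; 7 appends to row 2. P = [[1, 2, 6, 8], [3, 7], [5]], Q = [[1, 2, 4, 6], [3, 7], [5]].
Insert 4: 4 bumps 6 from row 1; 6 bumps 7 from row 2; 7 appends to row 3. P = [[1, 2, 4, 8], [3, 6], [5, 7]], Q = [[1, 2, 4, 6], [3, 7], [5, 8]].

So P = [[1, 2, 4, 8], [3, 6], [5, 7]], Q = [[1, 2, 4, 6], [3, 7], [5, 8]].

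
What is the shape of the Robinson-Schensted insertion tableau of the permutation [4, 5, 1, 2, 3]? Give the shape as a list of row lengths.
RSK row insertion gives P = [[1, 2, 3], [4, 5]], which has shape [3, 2].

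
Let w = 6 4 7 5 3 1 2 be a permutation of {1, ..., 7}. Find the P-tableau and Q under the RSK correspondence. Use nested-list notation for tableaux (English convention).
Insert each entry of the permutation into P by Schensted row insertion, recording in Q the position of each new cell.

Insert 6: appended to row 1. P = [[6]], Q = [[1]].
Insert 4: 4 bumps 6 from row 1; 6 starts row 2. P = [[4], [6]], Q = [[1], [2]].
Insert 7: appended to row 1. P = [[4, 7], [6]], Q = [[1, 3], [2]].
Insert 5: 5 bumps 7 from row 1; 7 appends to row 2. P = [[4, 5], [6, 7]], Q = [[1, 3], [2, 4]].
Insert 3: 3 bumps 4 from row 1; 4 bumps 6 from row 2; 6 starts row 3. P = [[3, 5], [4, 7], [6]], Q = [[1, 3], [2, 4], [5]].
Insert 1: 1 bumps 3 from row 1; 3 bumps 4 from row 2; 4 bumps 6 from row 3; 6 starts row 4. P = [[1, 5], [3, 7], [4], [6]], Q = [[1, 3], [2, 4], [5], [6]].
Insert 2: 2 bumps 5 from row 1; 5 bumps 7 from row 2; 7 appends to row 3. P = [[1, 2], [3, 5], [4, 7], [6]], Q = [[1, 3], [2, 4], [5, 7], [6]].

So P = [[1, 2], [3, 5], [4, 7], [6]], Q = [[1, 3], [2, 4], [5, 7], [6]].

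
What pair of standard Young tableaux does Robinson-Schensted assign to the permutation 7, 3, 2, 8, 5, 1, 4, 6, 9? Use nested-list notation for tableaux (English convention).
Insert each entry of the permutation into P by Schensted row insertion, recording in Q the position of each new cell.

Insert 7: appended to row 1. P = [[7]], Q = [[1]].
Insert 3: 3 bumps 7 from row 1; 7 starts row 2. P = [[3], [7]], Q = [[1], [2]].
Insert 2: 2 bumps 3 from row 1; 3 bumps 7 from row 2; 7 starts row 3. P = [[2], [3], [7]], Q = [[1], [2], [3]].
Insert 8: appended to row 1. P = [[2, 8], [3], [7]], Q = [[1, 4], [2], [3]].
Insert 5: 5 bumps 8 from row 1; 8 appends to row 2. P = [[2, 5], [3, 8], [7]], Q = [[1, 4], [2, 5], [3]].
Insert 1: 1 bumps 2 from row 1; 2 bumps 3 from row 2; 3 bumps 7 from row 3; 7 starts row 4. P = [[1, 5], [2, 8], [3], [7]], Q = [[1, 4], [2, 5], [3], [6]].
Insert 4: 4 bumps 5 from row 1; 5 bumps 8 from row 2; 8 appends to row 3. P = [[1, 4], [2, 5], [3, 8], [7]], Q = [[1, 4], [2, 5], [3, 7], [6]].
Insert 6: appended to row 1. P = [[1, 4, 6], [2, 5], [3, 8], [7]], Q = [[1, 4, 8], [2, 5], [3, 7], [6]].
Insert 9: appended to row 1. P = [[1, 4, 6, 9], [2, 5], [3, 8], [7]], Q = [[1, 4, 8, 9], [2, 5], [3, 7], [6]].

So P = [[1, 4, 6, 9], [2, 5], [3, 8], [7]], Q = [[1, 4, 8, 9], [2, 5], [3, 7], [6]].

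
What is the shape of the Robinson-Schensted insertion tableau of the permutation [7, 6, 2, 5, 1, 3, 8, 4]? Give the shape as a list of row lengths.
RSK row insertion gives P = [[1, 3, 4], [2, 5, 8], [6], [7]], which has shape [3, 3, 1, 1].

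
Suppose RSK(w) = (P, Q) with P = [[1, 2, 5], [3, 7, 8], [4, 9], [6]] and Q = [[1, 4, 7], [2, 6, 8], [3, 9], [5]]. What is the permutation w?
6 4 3 7 1 2 9 8 5

Reverse the RSK construction: for i from n down to 1, find the cell of Q containing i, remove the entry at that cell from P, and reverse-bump it up through P; the value ejected from row 1 is w(i).

Step i=9: Q has 9 at row 3, column 2; remove 9 from row 3 of P and reverse-bump: 9 enters row 2 and ejects 8; 8 enters row 1 and ejects 5. So w(9) = 5. P is now [[1, 2, 8], [3, 7, 9], [4], [6]].
Step i=8: Q has 8 at row 2, column 3; remove 9 from row 2 of P and reverse-bump: 9 enters row 1 and ejects 8. So w(8) = 8. P is now [[1, 2, 9], [3, 7], [4], [6]].
Step i=7: Q has 7 at row 1, column 3; remove that cell from P, ejecting 9. So w(7) = 9. P is now [[1, 2], [3, 7], [4], [6]].
Step i=6: Q has 6 at row 2, column 2; remove 7 from row 2 of P and reverse-bump: 7 enters row 1 and ejects 2. So w(6) = 2. P is now [[1, 7], [3], [4], [6]].
Step i=5: Q has 5 at row 4, column 1; remove 6 from row 4 of P and reverse-bump: 6 enters row 3 and ejects 4; 4 enters row 2 and ejects 3; 3 enters row 1 and ejects 1. So w(5) = 1. P is now [[3, 7], [4], [6]].
Step i=4: Q has 4 at row 1, column 2; remove that cell from P, ejecting 7. So w(4) = 7. P is now [[3], [4], [6]].
Step i=3: Q has 3 at row 3, column 1; remove 6 from row 3 of P and reverse-bump: 6 enters row 2 and ejects 4; 4 enters row 1 and ejects 3. So w(3) = 3. P is now [[4], [6]].
Step i=2: Q has 2 at row 2, column 1; remove 6 from row 2 of P and reverse-bump: 6 enters row 1 and ejects 4. So w(2) = 4. P is now [[6]].
Step i=1: Q has 1 at row 1, column 1; remove that cell from P, ejecting 6. So w(1) = 6. P is now [].

So w = 6 4 3 7 1 2 9 8 5.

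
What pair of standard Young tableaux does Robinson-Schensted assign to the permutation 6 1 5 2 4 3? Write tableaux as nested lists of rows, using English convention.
Insert each entry of the permutation into P by Schensted row insertion, recording in Q the position of each new cell.

Insert 6: appended to row 1. P = [[6]].
Insert 1: 1 bumps 6 from row 1; 6 starts row 2. P = [[1], [6]].
Insert 5: appended to row 1. P = [[1, 5], [6]].
Insert 2: 2 bumps 5 from row 1; 5 bumps 6 from row 2; 6 starts row 3. P = [[1, 2], [5], [6]].
Insert 4: appended to row 1. P = [[1, 2, 4], [5], [6]].
Insert 3: 3 bumps 4 from row 1; 4 bumps 5 from row 2; 5 bumps 6 from row 3; 6 starts row 4. P = [[1, 2, 3], [4], [5], [6]].

So P = [[1, 2, 3], [4], [5], [6]], Q = [[1, 3, 5], [2], [4], [6]].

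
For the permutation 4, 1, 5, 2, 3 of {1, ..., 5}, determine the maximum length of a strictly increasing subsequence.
3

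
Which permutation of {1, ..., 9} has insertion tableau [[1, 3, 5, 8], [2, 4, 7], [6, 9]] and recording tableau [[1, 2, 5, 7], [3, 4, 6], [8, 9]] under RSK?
Reverse the RSK construction: for i from n down to 1, find the cell of Q containing i, remove the entry at that cell from P, and reverse-bump it up through P; the value ejected from row 1 is w(i).

Step i=9: Q has 9 at row 3, column 2; remove 9 from row 3 of P and reverse-bump: 9 enters row 2 and ejects 7; 7 enters row 1 and ejects 5. So w(9) = 5. P is now [[1, 3, 7, 8], [2, 4, 9], [6]].
Step i=8: Q has 8 at row 3, column 1; remove 6 from row 3 of P and reverse-bump: 6 enters row 2 and ejects 4; 4 enters row 1 and ejects 3. So w(8) = 3. P is now [[1, 4, 7, 8], [2, 6, 9]].
Step i=7: Q has 7 at row 1, column 4; remove that cell from P, ejecting 8. So w(7) = 8. P is now [[1, 4, 7], [2, 6, 9]].
Step i=6: Q has 6 at row 2, column 3; remove 9 from row 2 of P and reverse-bump: 9 enters row 1 and ejects 7. So w(6) = 7. P is now [[1, 4, 9], [2, 6]].
Step i=5: Q has 5 at row 1, column 3; remove that cell from P, ejecting 9. So w(5) = 9. P is now [[1, 4], [2, 6]].
Step i=4: Q has 4 at row 2, column 2; remove 6 from row 2 of P and reverse-bump: 6 enters row 1 and ejects 4. So w(4) = 4. P is now [[1, 6], [2]].
Step i=3: Q has 3 at row 2, column 1; remove 2 from row 2 of P and reverse-bump: 2 enters row 1 and ejects 1. So w(3) = 1. P is now [[2, 6]].
Step i=2: Q has 2 at row 1, column 2; remove that cell from P, ejecting 6. So w(2) = 6. P is now [[2]].
Step i=1: Q has 1 at row 1, column 1; remove that cell from P, ejecting 2. So w(1) = 2. P is now [].

So w = 2 6 1 4 9 7 8 3 5.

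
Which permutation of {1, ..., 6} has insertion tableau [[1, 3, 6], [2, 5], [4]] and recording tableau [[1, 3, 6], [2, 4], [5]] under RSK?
Reverse RSK: for i = n, n-1, ..., 1, locate i in Q, remove the corresponding corner cell from P, and reverse-bump its entry up through P; the value ejected from row 1 is w(i).

So w = 4 2 5 3 1 6.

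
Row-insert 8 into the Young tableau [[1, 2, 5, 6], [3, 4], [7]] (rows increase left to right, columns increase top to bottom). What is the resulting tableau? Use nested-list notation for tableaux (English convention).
8 is larger than every entry of row 1, so it is appended to row 1. The new tableau is [[1, 2, 5, 6, 8], [3, 4], [7]].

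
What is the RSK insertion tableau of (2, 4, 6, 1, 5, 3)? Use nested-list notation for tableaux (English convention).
After inserting 2: P = [[2]].
After inserting 4: P = [[2, 4]].
After inserting 6: P = [[2, 4, 6]].
After inserting 1: P = [[1, 4, 6], [2]].
After inserting 5: P = [[1, 4, 5], [2, 6]].
After inserting 3: P = [[1, 3, 5], [2, 4], [6]].

So P = [[1, 3, 5], [2, 4], [6]].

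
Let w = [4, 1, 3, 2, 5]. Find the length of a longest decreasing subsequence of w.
3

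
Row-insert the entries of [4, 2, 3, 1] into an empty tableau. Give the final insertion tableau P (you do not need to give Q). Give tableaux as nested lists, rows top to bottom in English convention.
Insert 4: appended to row 1. P = [[4]].
Insert 2: 2 bumps 4 from row 1; 4 starts row 2. P = [[2], [4]].
Insert 3: appended to row 1. P = [[2, 3], [4]].
Insert 1: 1 bumps 2 from row 1; 2 bumps 4 from row 2; 4 starts row 3. P = [[1, 3], [2], [4]].

So P = [[1, 3], [2], [4]].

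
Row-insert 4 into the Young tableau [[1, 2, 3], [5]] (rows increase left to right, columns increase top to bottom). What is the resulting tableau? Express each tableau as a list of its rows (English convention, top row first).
[[1, 2, 3, 4], [5]]

4 is larger than every entry of row 1, so it is appended to row 1. The new tableau is [[1, 2, 3, 4], [5]].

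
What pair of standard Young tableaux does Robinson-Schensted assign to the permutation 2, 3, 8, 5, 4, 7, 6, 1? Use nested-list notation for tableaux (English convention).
Insert each entry of the permutation into P by Schensted row insertion, recording in Q the position of each new cell.

Insert 2: appended to row 1. P = [[2]].
Insert 3: appended to row 1. P = [[2, 3]].
Insert 8: appended to row 1. P = [[2, 3, 8]].
Insert 5: 5 bumps 8 from row 1; 8 starts row 2. P = [[2, 3, 5], [8]].
Insert 4: 4 bumps 5 from row 1; 5 bumps 8 from row 2; 8 starts row 3. P = [[2, 3, 4], [5], [8]].
Insert 7: appended to row 1. P = [[2, 3, 4, 7], [5], [8]].
Insert 6: 6 bumps 7 from row 1; 7 appends to row 2. P = [[2, 3, 4, 6], [5, 7], [8]].
Insert 1: 1 bumps 2 from row 1; 2 bumps 5 from row 2; 5 bumps 8 from row 3; 8 starts row 4. P = [[1, 3, 4, 6], [2, 7], [5], [8]].

So P = [[1, 3, 4, 6], [2, 7], [5], [8]], Q = [[1, 2, 3, 6], [4, 7], [5], [8]].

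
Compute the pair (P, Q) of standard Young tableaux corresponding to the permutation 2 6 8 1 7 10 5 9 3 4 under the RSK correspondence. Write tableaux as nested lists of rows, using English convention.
Insert each entry of the permutation into P by Schensted row insertion, recording in Q the position of each new cell.

Insert 2: appended to row 1. P = [[2]], Q = [[1]].
Insert 6: appended to row 1. P = [[2, 6]], Q = [[1, 2]].
Insert 8: appended to row 1. P = [[2, 6, 8]], Q = [[1, 2, 3]].
Insert 1: 1 bumps 2 from row 1; 2 starts row 2. P = [[1, 6, 8], [2]], Q = [[1, 2, 3], [4]].
Insert 7: 7 bumps 8 from row 1; 8 appends to row 2. P = [[1, 6, 7], [2, 8]], Q = [[1, 2, 3], [4, 5]].
Insert 10: appended to row 1. P = [[1, 6, 7, 10], [2, 8]], Q = [[1, 2, 3, 6], [4, 5]].
Insert 5: 5 bumps 6 from row 1; 6 bumps 8 from row 2; 8 starts row 3. P = [[1, 5, 7, 10], [2, 6], [8]], Q = [[1, 2, 3, 6], [4, 5], [7]].
Insert 9: 9 bumps 10 from row 1; 10 appends to row 2. P = [[1, 5, 7, 9], [2, 6, 10], [8]], Q = [[1, 2, 3, 6], [4, 5, 8], [7]].
Insert 3: 3 bumps 5 from row 1; 5 bumps 6 from row 2; 6 bumps 8 from row 3; 8 starts row 4. P = [[1, 3, 7, 9], [2, 5, 10], [6], [8]], Q = [[1, 2, 3, 6], [4, 5, 8], [7], [9]].
Insert 4: 4 bumps 7 from row 1; 7 bumps 10 from row 2; 10 appends to row 3. P = [[1, 3, 4, 9], [2, 5, 7], [6, 10], [8]], Q = [[1, 2, 3, 6], [4, 5, 8], [7, 10], [9]].

So P = [[1, 3, 4, 9], [2, 5, 7], [6, 10], [8]], Q = [[1, 2, 3, 6], [4, 5, 8], [7, 10], [9]].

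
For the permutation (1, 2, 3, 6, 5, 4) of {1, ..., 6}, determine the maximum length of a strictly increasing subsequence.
4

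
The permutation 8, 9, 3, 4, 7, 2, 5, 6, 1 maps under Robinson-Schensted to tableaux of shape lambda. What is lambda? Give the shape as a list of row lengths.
Row-insert each entry into an empty tableau.

After inserting 8: P = [[8]].
After inserting 9: P = [[8, 9]].
After inserting 3: P = [[3, 9], [8]].
After inserting 4: P = [[3, 4], [8, 9]].
After inserting 7: P = [[3, 4, 7], [8, 9]].
After inserting 2: P = [[2, 4, 7], [3, 9], [8]].
After inserting 5: P = [[2, 4, 5], [3, 7], [8, 9]].
After inserting 6: P = [[2, 4, 5, 6], [3, 7], [8, 9]].
After inserting 1: P = [[1, 4, 5, 6], [2, 7], [3, 9], [8]].

The final insertion tableau P = [[1, 4, 5, 6], [2, 7], [3, 9], [8]] has shape [4, 2, 2, 1].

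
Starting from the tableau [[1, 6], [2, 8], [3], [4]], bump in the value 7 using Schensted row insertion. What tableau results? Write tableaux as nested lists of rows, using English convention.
[[1, 6, 7], [2, 8], [3], [4]]

7 is larger than every entry of row 1, so it is appended to row 1. The new tableau is [[1, 6, 7], [2, 8], [3], [4]].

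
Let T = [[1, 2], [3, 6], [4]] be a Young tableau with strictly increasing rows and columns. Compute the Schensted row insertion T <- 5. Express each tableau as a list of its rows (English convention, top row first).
5 is larger than every entry of row 1, so it is appended to row 1. The new tableau is [[1, 2, 5], [3, 6], [4]].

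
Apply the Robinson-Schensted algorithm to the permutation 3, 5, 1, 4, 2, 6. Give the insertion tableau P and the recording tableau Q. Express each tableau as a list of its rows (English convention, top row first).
Insert each entry of the permutation into P by Schensted row insertion, recording in Q the position of each new cell.

Insert 3: appended to row 1. P = [[3]].
Insert 5: appended to row 1. P = [[3, 5]].
Insert 1: 1 bumps 3 from row 1; 3 starts row 2. P = [[1, 5], [3]].
Insert 4: 4 bumps 5 from row 1; 5 appends to row 2. P = [[1, 4], [3, 5]].
Insert 2: 2 bumps 4 from row 1; 4 bumps 5 from row 2; 5 starts row 3. P = [[1, 2], [3, 4], [5]].
Insert 6: appended to row 1. P = [[1, 2, 6], [3, 4], [5]].

So P = [[1, 2, 6], [3, 4], [5]], Q = [[1, 2, 6], [3, 4], [5]].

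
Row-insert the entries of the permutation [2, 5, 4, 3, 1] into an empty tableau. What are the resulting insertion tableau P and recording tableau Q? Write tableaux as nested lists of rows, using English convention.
P = [[1, 3], [2], [4], [5]], Q = [[1, 2], [3], [4], [5]]

Insert each entry of the permutation into P by Schensted row insertion, recording in Q the position of each new cell.

Insert 2: appended to row 1. P = [[2]], Q = [[1]].
Insert 5: appended to row 1. P = [[2, 5]], Q = [[1, 2]].
Insert 4: 4 bumps 5 from row 1; 5 starts row 2. P = [[2, 4], [5]], Q = [[1, 2], [3]].
Insert 3: 3 bumps 4 from row 1; 4 bumps 5 from row 2; 5 starts row 3. P = [[2, 3], [4], [5]], Q = [[1, 2], [3], [4]].
Insert 1: 1 bumps 2 from row 1; 2 bumps 4 from row 2; 4 bumps 5 from row 3; 5 starts row 4. P = [[1, 3], [2], [4], [5]], Q = [[1, 2], [3], [4], [5]].

So P = [[1, 3], [2], [4], [5]], Q = [[1, 2], [3], [4], [5]].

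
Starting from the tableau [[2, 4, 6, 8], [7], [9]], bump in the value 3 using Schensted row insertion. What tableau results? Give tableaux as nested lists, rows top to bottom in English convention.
[[2, 3, 6, 8], [4], [7], [9]]

In row 1, 3 replaces 4 (the leftmost entry greater than 3); 4 is bumped to row 2. In row 2, 4 replaces 7 (the leftmost entry greater than 4); 7 is bumped to row 3. In row 3, 7 replaces 9 (the leftmost entry greater than 7); 9 is bumped to row 4. 9 starts a new row 4. The new tableau is [[2, 3, 6, 8], [4], [7], [9]].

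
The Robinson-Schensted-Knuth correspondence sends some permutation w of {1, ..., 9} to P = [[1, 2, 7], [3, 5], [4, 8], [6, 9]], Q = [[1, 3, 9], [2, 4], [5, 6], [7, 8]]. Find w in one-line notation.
Reverse the RSK construction: for i from n down to 1, find the cell of Q containing i, remove the entry at that cell from P, and reverse-bump it up through P; the value ejected from row 1 is w(i).

Step i=9: Q has 9 at row 1, column 3; remove that cell from P, ejecting 7. So w(9) = 7. P is now [[1, 2], [3, 5], [4, 8], [6, 9]].
Step i=8: Q has 8 at row 4, column 2; remove 9 from row 4 of P and reverse-bump: 9 enters row 3 and ejects 8; 8 enters row 2 and ejects 5; 5 enters row 1 and ejects 2. So w(8) = 2. P is now [[1, 5], [3, 8], [4, 9], [6]].
Step i=7: Q has 7 at row 4, column 1; remove 6 from row 4 of P and reverse-bump: 6 enters row 3 and ejects 4; 4 enters row 2 and ejects 3; 3 enters row 1 and ejects 1. So w(7) = 1. P is now [[3, 5], [4, 8], [6, 9]].
Step i=6: Q has 6 at row 3, column 2; remove 9 from row 3 of P and reverse-bump: 9 enters row 2 and ejects 8; 8 enters row 1 and ejects 5. So w(6) = 5. P is now [[3, 8], [4, 9], [6]].
Step i=5: Q has 5 at row 3, column 1; remove 6 from row 3 of P and reverse-bump: 6 enters row 2 and ejects 4; 4 enters row 1 and ejects 3. So w(5) = 3. P is now [[4, 8], [6, 9]].
Step i=4: Q has 4 at row 2, column 2; remove 9 from row 2 of P and reverse-bump: 9 enters row 1 and ejects 8. So w(4) = 8. P is now [[4, 9], [6]].
Step i=3: Q has 3 at row 1, column 2; remove that cell from P, ejecting 9. So w(3) = 9. P is now [[4], [6]].
Step i=2: Q has 2 at row 2, column 1; remove 6 from row 2 of P and reverse-bump: 6 enters row 1 and ejects 4. So w(2) = 4. P is now [[6]].
Step i=1: Q has 1 at row 1, column 1; remove that cell from P, ejecting 6. So w(1) = 6. P is now [].

So w = 6 4 9 8 3 5 1 2 7.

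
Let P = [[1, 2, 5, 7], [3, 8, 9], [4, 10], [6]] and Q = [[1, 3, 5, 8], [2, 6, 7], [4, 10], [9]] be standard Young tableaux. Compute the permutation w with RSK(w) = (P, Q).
Reverse the RSK construction: for i from n down to 1, find the cell of Q containing i, remove the entry at that cell from P, and reverse-bump it up through P; the value ejected from row 1 is w(i).

Step i=10: Q has 10 at row 3, column 2; remove 10 from row 3 of P and reverse-bump: 10 enters row 2 and ejects 9; 9 enters row 1 and ejects 7. So w(10) = 7. P is now [[1, 2, 5, 9], [3, 8, 10], [4], [6]].
Step i=9: Q has 9 at row 4, column 1; remove 6 from row 4 of P and reverse-bump: 6 enters row 3 and ejects 4; 4 enters row 2 and ejects 3; 3 enters row 1 and ejects 2. So w(9) = 2. P is now [[1, 3, 5, 9], [4, 8, 10], [6]].
Step i=8: Q has 8 at row 1, column 4; remove that cell from P, ejecting 9. So w(8) = 9. P is now [[1, 3, 5], [4, 8, 10], [6]].
Step i=7: Q has 7 at row 2, column 3; remove 10 from row 2 of P and reverse-bump: 10 enters row 1 and ejects 5. So w(7) = 5. P is now [[1, 3, 10], [4, 8], [6]].
Step i=6: Q has 6 at row 2, column 2; remove 8 from row 2 of P and reverse-bump: 8 enters row 1 and ejects 3. So w(6) = 3. P is now [[1, 8, 10], [4], [6]].
Step i=5: Q has 5 at row 1, column 3; remove that cell from P, ejecting 10. So w(5) = 10. P is now [[1, 8], [4], [6]].
Step i=4: Q has 4 at row 3, column 1; remove 6 from row 3 of P and reverse-bump: 6 enters row 2 and ejects 4; 4 enters row 1 and ejects 1. So w(4) = 1. P is now [[4, 8], [6]].
Step i=3: Q has 3 at row 1, column 2; remove that cell from P, ejecting 8. So w(3) = 8. P is now [[4], [6]].
Step i=2: Q has 2 at row 2, column 1; remove 6 from row 2 of P and reverse-bump: 6 enters row 1 and ejects 4. So w(2) = 4. P is now [[6]].
Step i=1: Q has 1 at row 1, column 1; remove that cell from P, ejecting 6. So w(1) = 6. P is now [].

So w = 6 4 8 1 10 3 5 9 2 7.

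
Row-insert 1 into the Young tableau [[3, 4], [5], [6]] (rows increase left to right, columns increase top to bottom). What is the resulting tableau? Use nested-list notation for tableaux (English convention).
[[1, 4], [3], [5], [6]]

In row 1, 1 replaces 3 (the leftmost entry greater than 1); 3 is bumped to row 2. In row 2, 3 replaces 5 (the leftmost entry greater than 3); 5 is bumped to row 3. In row 3, 5 replaces 6 (the leftmost entry greater than 5); 6 is bumped to row 4. 6 starts a new row 4. The new tableau is [[1, 4], [3], [5], [6]].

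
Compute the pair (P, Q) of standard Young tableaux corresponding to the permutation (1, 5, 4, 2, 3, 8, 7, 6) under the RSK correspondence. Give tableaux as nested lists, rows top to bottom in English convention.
Insert each entry of the permutation into P by Schensted row insertion, recording in Q the position of each new cell.

Insert 1: appended to row 1. P = [[1]].
Insert 5: appended to row 1. P = [[1, 5]].
Insert 4: 4 bumps 5 from row 1; 5 starts row 2. P = [[1, 4], [5]].
Insert 2: 2 bumps 4 from row 1; 4 bumps 5 from row 2; 5 starts row 3. P = [[1, 2], [4], [5]].
Insert 3: appended to row 1. P = [[1, 2, 3], [4], [5]].
Insert 8: appended to row 1. P = [[1, 2, 3, 8], [4], [5]].
Insert 7: 7 bumps 8 from row 1; 8 appends to row 2. P = [[1, 2, 3, 7], [4, 8], [5]].
Insert 6: 6 bumps 7 from row 1; 7 bumps 8 from row 2; 8 appends to row 3. P = [[1, 2, 3, 6], [4, 7], [5, 8]].

So P = [[1, 2, 3, 6], [4, 7], [5, 8]], Q = [[1, 2, 5, 6], [3, 7], [4, 8]].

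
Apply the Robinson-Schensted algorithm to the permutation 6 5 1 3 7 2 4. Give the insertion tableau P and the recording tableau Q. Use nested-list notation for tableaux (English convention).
Insert each entry of the permutation into P by Schensted row insertion, recording in Q the position of each new cell.

Insert 6: appended to row 1. P = [[6]], Q = [[1]].
Insert 5: 5 bumps 6 from row 1; 6 starts row 2. P = [[5], [6]], Q = [[1], [2]].
Insert 1: 1 bumps 5 from row 1; 5 bumps 6 from row 2; 6 starts row 3. P = [[1], [5], [6]], Q = [[1], [2], [3]].
Insert 3: appended to row 1. P = [[1, 3], [5], [6]], Q = [[1, 4], [2], [3]].
Insert 7: appended to row 1. P = [[1, 3, 7], [5], [6]], Q = [[1, 4, 5], [2], [3]].
Insert 2: 2 bumps 3 from row 1; 3 bumps 5 from row 2; 5 bumps 6 from row 3; 6 starts row 4. P = [[1, 2, 7], [3], [5], [6]], Q = [[1, 4, 5], [2], [3], [6]].
Insert 4: 4 bumps 7 from row 1; 7 appends to row 2. P = [[1, 2, 4], [3, 7], [5], [6]], Q = [[1, 4, 5], [2, 7], [3], [6]].

So P = [[1, 2, 4], [3, 7], [5], [6]], Q = [[1, 4, 5], [2, 7], [3], [6]].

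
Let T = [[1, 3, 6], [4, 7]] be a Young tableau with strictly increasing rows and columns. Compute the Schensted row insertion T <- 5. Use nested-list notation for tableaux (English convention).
[[1, 3, 5], [4, 6], [7]]

In row 1, 5 replaces 6 (the leftmost entry greater than 5); 6 is bumped to row 2. In row 2, 6 replaces 7 (the leftmost entry greater than 6); 7 is bumped to row 3. 7 starts a new row 3. The new tableau is [[1, 3, 5], [4, 6], [7]].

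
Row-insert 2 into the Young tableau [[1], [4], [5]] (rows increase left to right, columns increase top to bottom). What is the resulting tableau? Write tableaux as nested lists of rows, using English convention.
2 is larger than every entry of row 1, so it is appended to row 1. The new tableau is [[1, 2], [4], [5]].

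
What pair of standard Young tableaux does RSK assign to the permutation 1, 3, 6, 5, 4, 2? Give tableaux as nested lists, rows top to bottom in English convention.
Insert each entry of the permutation into P by Schensted row insertion, recording in Q the position of each new cell.

Insert 1: appended to row 1. P = [[1]].
Insert 3: appended to row 1. P = [[1, 3]].
Insert 6: appended to row 1. P = [[1, 3, 6]].
Insert 5: 5 bumps 6 from row 1; 6 starts row 2. P = [[1, 3, 5], [6]].
Insert 4: 4 bumps 5 from row 1; 5 bumps 6 from row 2; 6 starts row 3. P = [[1, 3, 4], [5], [6]].
Insert 2: 2 bumps 3 from row 1; 3 bumps 5 from row 2; 5 bumps 6 from row 3; 6 starts row 4. P = [[1, 2, 4], [3], [5], [6]].

So P = [[1, 2, 4], [3], [5], [6]], Q = [[1, 2, 3], [4], [5], [6]].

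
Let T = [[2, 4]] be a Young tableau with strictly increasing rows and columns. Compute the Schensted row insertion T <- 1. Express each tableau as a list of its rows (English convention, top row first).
[[1, 4], [2]]

In row 1, 1 replaces 2 (the leftmost entry greater than 1); 2 is bumped to row 2. 2 starts a new row 2. The new tableau is [[1, 4], [2]].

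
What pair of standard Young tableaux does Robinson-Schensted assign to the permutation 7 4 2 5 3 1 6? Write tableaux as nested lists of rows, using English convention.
Insert each entry of the permutation into P by Schensted row insertion, recording in Q the position of each new cell.

After inserting 7: P = [[7]].
After inserting 4: P = [[4], [7]].
After inserting 2: P = [[2], [4], [7]].
After inserting 5: P = [[2, 5], [4], [7]].
After inserting 3: P = [[2, 3], [4, 5], [7]].
After inserting 1: P = [[1, 3], [2, 5], [4], [7]].
After inserting 6: P = [[1, 3, 6], [2, 5], [4], [7]].

So P = [[1, 3, 6], [2, 5], [4], [7]], Q = [[1, 4, 7], [2, 5], [3], [6]].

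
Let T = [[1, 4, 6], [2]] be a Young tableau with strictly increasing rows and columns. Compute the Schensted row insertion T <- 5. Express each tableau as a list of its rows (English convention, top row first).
[[1, 4, 5], [2, 6]]

In row 1, 5 replaces 6 (the leftmost entry greater than 5); 6 is bumped to row 2. 6 is appended to row 2. The new tableau is [[1, 4, 5], [2, 6]].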